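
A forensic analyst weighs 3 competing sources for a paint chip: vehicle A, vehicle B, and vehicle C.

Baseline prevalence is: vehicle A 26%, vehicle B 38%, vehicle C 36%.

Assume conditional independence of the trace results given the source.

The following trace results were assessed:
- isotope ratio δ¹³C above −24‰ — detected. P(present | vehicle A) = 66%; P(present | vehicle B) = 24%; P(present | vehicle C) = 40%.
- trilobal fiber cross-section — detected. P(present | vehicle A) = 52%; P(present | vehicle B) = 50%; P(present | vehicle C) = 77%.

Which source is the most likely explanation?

Multiply each prior by the joint likelihood of the trace result pattern:
  vehicle A: 0.26 × 0.66 × 0.52 = 0.089232
  vehicle B: 0.38 × 0.24 × 0.50 = 0.0456
  vehicle C: 0.36 × 0.40 × 0.77 = 0.11088
Marginal likelihood of the evidence = 0.24571.
P(vehicle A | evidence) ≈ 0.089232 / 0.24571 ≈ 0.363
P(vehicle B | evidence) ≈ 0.0456 / 0.24571 ≈ 0.186
P(vehicle C | evidence) ≈ 0.11088 / 0.24571 ≈ 0.451
The largest is 0.451, so vehicle C is most probable.

vehicle C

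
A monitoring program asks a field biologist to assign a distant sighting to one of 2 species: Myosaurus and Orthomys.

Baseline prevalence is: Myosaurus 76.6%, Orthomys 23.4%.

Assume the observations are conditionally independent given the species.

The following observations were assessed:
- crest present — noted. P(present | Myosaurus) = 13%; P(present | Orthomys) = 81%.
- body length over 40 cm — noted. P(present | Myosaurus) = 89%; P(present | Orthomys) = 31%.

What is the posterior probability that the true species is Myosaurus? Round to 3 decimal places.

0.601

For each hypothesis, the unnormalized posterior weight is prior × product of the observation likelihoods:
  Myosaurus: 0.766 × 0.13 × 0.89 = 0.088626
  Orthomys: 0.234 × 0.81 × 0.31 = 0.058757
The unnormalized weights sum to 0.14738.
P(Myosaurus | evidence) = 0.088626 / 0.14738 ≈ 0.601.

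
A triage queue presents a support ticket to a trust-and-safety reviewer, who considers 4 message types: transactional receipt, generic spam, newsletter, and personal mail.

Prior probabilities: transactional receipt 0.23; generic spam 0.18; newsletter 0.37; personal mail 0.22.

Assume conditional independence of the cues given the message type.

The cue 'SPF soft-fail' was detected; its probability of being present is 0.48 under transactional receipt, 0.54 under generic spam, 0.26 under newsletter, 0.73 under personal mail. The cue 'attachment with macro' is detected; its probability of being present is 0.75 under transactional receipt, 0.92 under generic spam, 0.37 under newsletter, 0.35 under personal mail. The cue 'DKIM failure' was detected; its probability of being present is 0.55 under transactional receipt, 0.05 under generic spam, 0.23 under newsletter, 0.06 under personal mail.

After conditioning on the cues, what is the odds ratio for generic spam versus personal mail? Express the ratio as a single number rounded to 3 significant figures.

1.33

The normalizing constant cancels in an odds ratio, so compute prior × likelihood for the two hypotheses only:
  generic spam: 0.18 × 0.54 × 0.92 × 0.05 = 0.0044712
  personal mail: 0.22 × 0.73 × 0.35 × 0.06 = 0.0033726
Odds(generic spam : personal mail) = 0.0044712 / 0.0033726 ≈ 1.33.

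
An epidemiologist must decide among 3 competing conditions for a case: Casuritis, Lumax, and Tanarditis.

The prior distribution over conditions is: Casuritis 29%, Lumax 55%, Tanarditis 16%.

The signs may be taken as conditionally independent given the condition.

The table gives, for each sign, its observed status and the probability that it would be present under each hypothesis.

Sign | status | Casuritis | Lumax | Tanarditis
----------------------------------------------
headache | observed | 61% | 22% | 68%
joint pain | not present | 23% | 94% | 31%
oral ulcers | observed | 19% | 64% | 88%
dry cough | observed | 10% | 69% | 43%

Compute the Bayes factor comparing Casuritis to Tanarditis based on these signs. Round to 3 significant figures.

0.0503

Joint likelihood of the sign pattern under each hypothesis (using 1 − P(present | H) for each absent sign):
  Casuritis: 0.61 × (1 − 0.23) × 0.19 × 0.10 = 0.0089243
  Tanarditis: 0.68 × (1 − 0.31) × 0.88 × 0.43 = 0.17755
Bayes factor = 0.0089243 / 0.17755 ≈ 0.0503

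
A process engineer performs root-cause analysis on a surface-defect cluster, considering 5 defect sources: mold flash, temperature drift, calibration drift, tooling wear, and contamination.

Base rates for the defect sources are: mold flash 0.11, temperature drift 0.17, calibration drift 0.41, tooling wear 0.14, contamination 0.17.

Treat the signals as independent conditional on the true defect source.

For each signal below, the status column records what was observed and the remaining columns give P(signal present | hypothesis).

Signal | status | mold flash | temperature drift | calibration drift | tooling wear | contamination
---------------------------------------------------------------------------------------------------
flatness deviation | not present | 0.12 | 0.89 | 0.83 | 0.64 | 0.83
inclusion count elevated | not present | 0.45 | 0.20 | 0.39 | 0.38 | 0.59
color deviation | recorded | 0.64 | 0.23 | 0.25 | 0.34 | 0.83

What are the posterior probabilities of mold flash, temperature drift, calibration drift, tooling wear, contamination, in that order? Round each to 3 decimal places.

0.497, 0.050, 0.155, 0.155, 0.143

By Bayes' rule with conditional independence, the unnormalized weight for each hypothesis is prior × ∏ likelihoods (using 1 − P(present | H) for each absent signal):
  mold flash: 0.11 × (1 − 0.12) × (1 − 0.45) × 0.64 = 0.034074
  temperature drift: 0.17 × (1 − 0.89) × (1 − 0.20) × 0.23 = 0.0034408
  calibration drift: 0.41 × (1 − 0.83) × (1 − 0.39) × 0.25 = 0.010629
  tooling wear: 0.14 × (1 − 0.64) × (1 − 0.38) × 0.34 = 0.010624
  contamination: 0.17 × (1 − 0.83) × (1 − 0.59) × 0.83 = 0.0098347
Normalizing constant Z = 0.034074 + 0.0034408 + 0.010629 + 0.010624 + 0.0098347 = 0.068603.
P(mold flash | evidence) = 0.034074 / 0.068603 ≈ 0.497
P(temperature drift | evidence) = 0.0034408 / 0.068603 ≈ 0.050
P(calibration drift | evidence) = 0.010629 / 0.068603 ≈ 0.155
P(tooling wear | evidence) = 0.010624 / 0.068603 ≈ 0.155
P(contamination | evidence) = 0.0098347 / 0.068603 ≈ 0.143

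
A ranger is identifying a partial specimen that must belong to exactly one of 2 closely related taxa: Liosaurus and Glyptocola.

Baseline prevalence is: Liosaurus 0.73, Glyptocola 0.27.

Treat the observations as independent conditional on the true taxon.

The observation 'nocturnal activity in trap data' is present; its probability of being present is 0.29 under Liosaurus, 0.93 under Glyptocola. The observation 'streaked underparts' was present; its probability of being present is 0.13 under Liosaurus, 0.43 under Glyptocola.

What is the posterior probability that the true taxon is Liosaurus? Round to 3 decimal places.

Multiply each prior by the joint likelihood of the evidence pattern:
  Liosaurus: 0.73 × 0.29 × 0.13 = 0.027521
  Glyptocola: 0.27 × 0.93 × 0.43 = 0.10797
Normalizing constant Z = 0.027521 + 0.10797 = 0.13549.
P(Liosaurus | evidence) = 0.027521 / 0.13549 ≈ 0.203.

0.203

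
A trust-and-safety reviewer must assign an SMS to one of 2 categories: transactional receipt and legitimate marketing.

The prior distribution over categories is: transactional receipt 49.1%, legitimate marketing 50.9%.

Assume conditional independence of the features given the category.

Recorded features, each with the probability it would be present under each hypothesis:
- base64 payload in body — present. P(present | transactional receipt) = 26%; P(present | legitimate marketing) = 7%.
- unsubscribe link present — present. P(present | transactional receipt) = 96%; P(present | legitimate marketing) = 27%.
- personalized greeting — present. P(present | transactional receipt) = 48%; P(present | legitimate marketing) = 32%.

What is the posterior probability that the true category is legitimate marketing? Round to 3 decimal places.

0.050

By Bayes' rule with conditional independence, the unnormalized weight for each hypothesis is prior × ∏ likelihoods:
  transactional receipt: 0.491 × 0.26 × 0.96 × 0.48 = 0.058826
  legitimate marketing: 0.509 × 0.07 × 0.27 × 0.32 = 0.0030784
Marginal likelihood of the evidence = 0.061904.
P(legitimate marketing | evidence) = 0.0030784 / 0.061904 ≈ 0.050.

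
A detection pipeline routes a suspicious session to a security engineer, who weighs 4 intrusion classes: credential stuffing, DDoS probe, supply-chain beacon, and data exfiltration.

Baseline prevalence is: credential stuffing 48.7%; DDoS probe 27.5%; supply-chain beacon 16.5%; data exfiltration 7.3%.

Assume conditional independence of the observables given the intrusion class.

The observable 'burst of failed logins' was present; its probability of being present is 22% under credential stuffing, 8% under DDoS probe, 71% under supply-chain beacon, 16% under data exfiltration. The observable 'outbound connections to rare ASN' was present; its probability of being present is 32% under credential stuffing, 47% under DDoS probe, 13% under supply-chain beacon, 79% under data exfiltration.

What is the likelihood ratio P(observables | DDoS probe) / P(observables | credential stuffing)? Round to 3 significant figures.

0.534

Take the product of per-observable likelihoods under each hypothesis, then divide.
  DDoS probe: 0.08 × 0.47 = 0.0376
  credential stuffing: 0.22 × 0.32 = 0.0704
Bayes factor = 0.0376 / 0.0704 ≈ 0.534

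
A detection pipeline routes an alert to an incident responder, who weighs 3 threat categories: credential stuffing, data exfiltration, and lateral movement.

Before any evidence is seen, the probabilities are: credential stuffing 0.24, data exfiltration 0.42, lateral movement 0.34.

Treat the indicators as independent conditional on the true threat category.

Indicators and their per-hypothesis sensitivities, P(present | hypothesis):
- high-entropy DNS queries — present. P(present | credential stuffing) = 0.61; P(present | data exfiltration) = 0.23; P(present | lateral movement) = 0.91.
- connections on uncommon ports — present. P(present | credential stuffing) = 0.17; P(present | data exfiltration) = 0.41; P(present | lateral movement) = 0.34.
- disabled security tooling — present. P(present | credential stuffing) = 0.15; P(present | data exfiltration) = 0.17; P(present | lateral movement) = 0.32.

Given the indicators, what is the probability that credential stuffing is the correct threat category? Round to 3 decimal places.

By Bayes' rule with conditional independence, the unnormalized weight for each hypothesis is prior × ∏ likelihoods:
  credential stuffing: 0.24 × 0.61 × 0.17 × 0.15 = 0.0037332
  data exfiltration: 0.42 × 0.23 × 0.41 × 0.17 = 0.006733
  lateral movement: 0.34 × 0.91 × 0.34 × 0.32 = 0.033663
Normalizing constant Z = 0.0037332 + 0.006733 + 0.033663 = 0.044129.
P(credential stuffing | evidence) = 0.0037332 / 0.044129 ≈ 0.085.

0.085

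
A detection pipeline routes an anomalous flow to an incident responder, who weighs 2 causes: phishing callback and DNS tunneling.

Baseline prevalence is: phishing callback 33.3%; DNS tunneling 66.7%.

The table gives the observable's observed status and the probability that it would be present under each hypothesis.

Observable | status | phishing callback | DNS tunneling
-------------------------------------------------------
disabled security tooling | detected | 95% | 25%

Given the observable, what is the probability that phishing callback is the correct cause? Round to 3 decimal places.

Multiply each prior by the likelihood of the observable:
  phishing callback: 0.333 × 0.95 = 0.31635
  DNS tunneling: 0.667 × 0.25 = 0.16675
Marginal likelihood of the evidence = 0.4831.
P(phishing callback | evidence) = 0.31635 / 0.4831 ≈ 0.655.

0.655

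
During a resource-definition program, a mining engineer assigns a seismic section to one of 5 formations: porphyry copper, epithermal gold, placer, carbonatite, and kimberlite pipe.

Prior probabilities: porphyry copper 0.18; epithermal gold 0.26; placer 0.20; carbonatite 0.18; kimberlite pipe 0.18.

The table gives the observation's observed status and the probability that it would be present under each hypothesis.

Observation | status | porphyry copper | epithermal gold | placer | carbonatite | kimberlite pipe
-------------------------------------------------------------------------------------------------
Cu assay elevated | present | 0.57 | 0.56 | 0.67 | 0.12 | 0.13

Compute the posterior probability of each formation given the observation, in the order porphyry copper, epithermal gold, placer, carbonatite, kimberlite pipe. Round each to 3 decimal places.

Multiply each prior by the likelihood of the observation:
  porphyry copper: 0.18 × 0.57 = 0.1026
  epithermal gold: 0.26 × 0.56 = 0.1456
  placer: 0.20 × 0.67 = 0.134
  carbonatite: 0.18 × 0.12 = 0.0216
  kimberlite pipe: 0.18 × 0.13 = 0.0234
Marginal likelihood of the evidence = 0.4272.
P(porphyry copper | evidence) = 0.1026 / 0.4272 ≈ 0.240
P(epithermal gold | evidence) = 0.1456 / 0.4272 ≈ 0.341
P(placer | evidence) = 0.134 / 0.4272 ≈ 0.314
P(carbonatite | evidence) = 0.0216 / 0.4272 ≈ 0.051
P(kimberlite pipe | evidence) = 0.0234 / 0.4272 ≈ 0.055

0.240, 0.341, 0.314, 0.051, 0.055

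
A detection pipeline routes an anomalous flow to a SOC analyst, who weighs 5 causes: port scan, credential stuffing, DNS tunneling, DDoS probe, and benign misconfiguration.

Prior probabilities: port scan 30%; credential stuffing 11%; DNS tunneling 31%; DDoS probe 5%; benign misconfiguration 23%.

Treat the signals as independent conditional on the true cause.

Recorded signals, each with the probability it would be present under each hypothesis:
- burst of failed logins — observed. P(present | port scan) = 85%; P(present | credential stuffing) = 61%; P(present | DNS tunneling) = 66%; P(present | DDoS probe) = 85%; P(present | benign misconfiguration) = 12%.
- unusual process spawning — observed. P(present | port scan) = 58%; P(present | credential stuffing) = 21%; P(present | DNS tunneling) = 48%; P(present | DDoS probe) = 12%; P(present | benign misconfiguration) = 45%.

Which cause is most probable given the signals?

For each hypothesis, the unnormalized posterior weight is prior × product of the signal likelihoods:
  port scan: 0.30 × 0.85 × 0.58 = 0.1479
  credential stuffing: 0.11 × 0.61 × 0.21 = 0.014091
  DNS tunneling: 0.31 × 0.66 × 0.48 = 0.098208
  DDoS probe: 0.05 × 0.85 × 0.12 = 0.0051
  benign misconfiguration: 0.23 × 0.12 × 0.45 = 0.01242
The unnormalized weights sum to 0.27772.
P(port scan | evidence) ≈ 0.1479 / 0.27772 ≈ 0.533
P(credential stuffing | evidence) ≈ 0.014091 / 0.27772 ≈ 0.051
P(DNS tunneling | evidence) ≈ 0.098208 / 0.27772 ≈ 0.354
P(DDoS probe | evidence) ≈ 0.0051 / 0.27772 ≈ 0.018
P(benign misconfiguration | evidence) ≈ 0.01242 / 0.27772 ≈ 0.045
The largest is 0.533, so port scan is most probable.

port scan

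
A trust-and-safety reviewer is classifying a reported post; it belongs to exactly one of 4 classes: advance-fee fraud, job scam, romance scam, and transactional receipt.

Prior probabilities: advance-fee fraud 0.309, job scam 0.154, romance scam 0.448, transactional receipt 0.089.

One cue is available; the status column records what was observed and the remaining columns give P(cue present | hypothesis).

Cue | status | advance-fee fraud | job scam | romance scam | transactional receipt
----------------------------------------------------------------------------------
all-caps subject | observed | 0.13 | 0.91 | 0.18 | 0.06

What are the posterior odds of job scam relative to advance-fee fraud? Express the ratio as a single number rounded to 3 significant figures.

3.49

Posterior odds equal prior odds times the likelihood ratio; only the two competing hypotheses matter.
  job scam: 0.154 × 0.91 = 0.14014
  advance-fee fraud: 0.309 × 0.13 = 0.04017
Posterior odds = 0.14014 / 0.04017 ≈ 3.49.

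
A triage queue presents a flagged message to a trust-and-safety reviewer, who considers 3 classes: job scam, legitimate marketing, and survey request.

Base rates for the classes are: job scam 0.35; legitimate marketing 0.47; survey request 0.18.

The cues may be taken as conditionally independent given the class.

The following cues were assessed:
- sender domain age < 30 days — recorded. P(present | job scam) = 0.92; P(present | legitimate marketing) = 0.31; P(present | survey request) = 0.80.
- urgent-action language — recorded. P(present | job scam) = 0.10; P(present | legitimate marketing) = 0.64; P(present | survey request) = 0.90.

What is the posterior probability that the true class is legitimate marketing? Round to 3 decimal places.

Multiply each prior by the joint likelihood of the cue pattern:
  job scam: 0.35 × 0.92 × 0.10 = 0.0322
  legitimate marketing: 0.47 × 0.31 × 0.64 = 0.093248
  survey request: 0.18 × 0.80 × 0.90 = 0.1296
Marginal likelihood of the evidence = 0.25505.
P(legitimate marketing | evidence) = 0.093248 / 0.25505 ≈ 0.366.

0.366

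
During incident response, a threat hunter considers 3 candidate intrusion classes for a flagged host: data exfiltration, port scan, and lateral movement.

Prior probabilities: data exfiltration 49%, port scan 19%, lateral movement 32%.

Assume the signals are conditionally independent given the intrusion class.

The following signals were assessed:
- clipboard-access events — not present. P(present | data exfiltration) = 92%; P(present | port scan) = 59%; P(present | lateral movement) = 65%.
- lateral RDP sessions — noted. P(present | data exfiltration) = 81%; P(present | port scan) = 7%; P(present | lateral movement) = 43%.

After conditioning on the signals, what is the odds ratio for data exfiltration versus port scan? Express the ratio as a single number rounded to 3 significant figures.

Posterior odds equal prior odds times the likelihood ratio; only the two competing hypotheses matter (using 1 − P(present | H) for each absent signal).
  data exfiltration: 0.49 × (1 − 0.92) × 0.81 = 0.031752
  port scan: 0.19 × (1 − 0.59) × 0.07 = 0.005453
Posterior odds = 0.031752 / 0.005453 ≈ 5.82.

5.82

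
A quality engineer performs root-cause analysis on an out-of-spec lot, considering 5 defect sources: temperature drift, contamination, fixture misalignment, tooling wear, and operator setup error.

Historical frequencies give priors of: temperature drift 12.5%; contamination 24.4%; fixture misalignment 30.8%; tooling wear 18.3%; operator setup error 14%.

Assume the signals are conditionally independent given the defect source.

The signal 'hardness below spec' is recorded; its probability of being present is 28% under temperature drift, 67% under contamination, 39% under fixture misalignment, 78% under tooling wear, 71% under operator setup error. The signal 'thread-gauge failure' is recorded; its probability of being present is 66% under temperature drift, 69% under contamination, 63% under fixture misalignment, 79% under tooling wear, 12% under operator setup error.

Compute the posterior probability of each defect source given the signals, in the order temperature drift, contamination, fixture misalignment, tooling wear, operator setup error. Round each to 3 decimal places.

0.069, 0.335, 0.225, 0.335, 0.035

For each hypothesis, the unnormalized posterior weight is prior × product of the signal likelihoods:
  temperature drift: 0.125 × 0.28 × 0.66 = 0.0231
  contamination: 0.244 × 0.67 × 0.69 = 0.1128
  fixture misalignment: 0.308 × 0.39 × 0.63 = 0.075676
  tooling wear: 0.183 × 0.78 × 0.79 = 0.11276
  operator setup error: 0.140 × 0.71 × 0.12 = 0.011928
Marginal likelihood of the evidence = 0.33627.
P(temperature drift | evidence) = 0.0231 / 0.33627 ≈ 0.069
P(contamination | evidence) = 0.1128 / 0.33627 ≈ 0.335
P(fixture misalignment | evidence) = 0.075676 / 0.33627 ≈ 0.225
P(tooling wear | evidence) = 0.11276 / 0.33627 ≈ 0.335
P(operator setup error | evidence) = 0.011928 / 0.33627 ≈ 0.035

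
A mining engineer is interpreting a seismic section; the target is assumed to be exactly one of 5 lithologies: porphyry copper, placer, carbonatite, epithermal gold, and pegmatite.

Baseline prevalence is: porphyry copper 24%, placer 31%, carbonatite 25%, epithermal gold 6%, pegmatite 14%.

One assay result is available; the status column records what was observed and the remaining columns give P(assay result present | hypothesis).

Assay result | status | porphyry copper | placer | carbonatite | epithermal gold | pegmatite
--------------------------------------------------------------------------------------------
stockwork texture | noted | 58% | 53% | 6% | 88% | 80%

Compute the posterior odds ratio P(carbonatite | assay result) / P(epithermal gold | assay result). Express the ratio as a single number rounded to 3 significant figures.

Posterior odds equal prior odds times the likelihood ratio; only the two competing hypotheses matter.
  carbonatite: 0.25 × 0.06 = 0.015
  epithermal gold: 0.06 × 0.88 = 0.0528
Posterior odds = 0.015 / 0.0528 ≈ 0.284.

0.284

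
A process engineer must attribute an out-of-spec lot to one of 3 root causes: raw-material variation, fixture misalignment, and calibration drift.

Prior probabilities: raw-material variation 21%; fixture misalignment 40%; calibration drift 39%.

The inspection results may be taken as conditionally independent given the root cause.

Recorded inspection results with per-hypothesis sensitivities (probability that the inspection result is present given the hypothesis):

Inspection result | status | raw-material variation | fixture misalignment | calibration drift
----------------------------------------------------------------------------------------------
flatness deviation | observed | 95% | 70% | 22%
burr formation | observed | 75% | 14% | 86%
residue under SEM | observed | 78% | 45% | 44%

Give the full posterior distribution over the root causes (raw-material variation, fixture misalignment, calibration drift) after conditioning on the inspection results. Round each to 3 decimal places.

0.700, 0.106, 0.195

For each hypothesis, the unnormalized posterior weight is prior × product of the inspection result likelihoods:
  raw-material variation: 0.21 × 0.95 × 0.75 × 0.78 = 0.11671
  fixture misalignment: 0.40 × 0.70 × 0.14 × 0.45 = 0.01764
  calibration drift: 0.39 × 0.22 × 0.86 × 0.44 = 0.032467
Marginal likelihood of the evidence = 0.16681.
P(raw-material variation | evidence) = 0.11671 / 0.16681 ≈ 0.700
P(fixture misalignment | evidence) = 0.01764 / 0.16681 ≈ 0.106
P(calibration drift | evidence) = 0.032467 / 0.16681 ≈ 0.195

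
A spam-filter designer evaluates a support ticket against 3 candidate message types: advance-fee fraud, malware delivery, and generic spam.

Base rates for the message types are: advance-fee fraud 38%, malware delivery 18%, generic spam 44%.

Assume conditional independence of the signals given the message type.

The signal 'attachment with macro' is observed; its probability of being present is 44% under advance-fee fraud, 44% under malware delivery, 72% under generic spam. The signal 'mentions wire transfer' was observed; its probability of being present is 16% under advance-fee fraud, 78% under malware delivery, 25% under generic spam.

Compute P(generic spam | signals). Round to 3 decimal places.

0.472

By Bayes' rule with conditional independence, the unnormalized weight for each hypothesis is prior × ∏ likelihoods:
  advance-fee fraud: 0.38 × 0.44 × 0.16 = 0.026752
  malware delivery: 0.18 × 0.44 × 0.78 = 0.061776
  generic spam: 0.44 × 0.72 × 0.25 = 0.0792
Normalizing constant Z = 0.026752 + 0.061776 + 0.0792 = 0.16773.
P(generic spam | evidence) = 0.0792 / 0.16773 ≈ 0.472.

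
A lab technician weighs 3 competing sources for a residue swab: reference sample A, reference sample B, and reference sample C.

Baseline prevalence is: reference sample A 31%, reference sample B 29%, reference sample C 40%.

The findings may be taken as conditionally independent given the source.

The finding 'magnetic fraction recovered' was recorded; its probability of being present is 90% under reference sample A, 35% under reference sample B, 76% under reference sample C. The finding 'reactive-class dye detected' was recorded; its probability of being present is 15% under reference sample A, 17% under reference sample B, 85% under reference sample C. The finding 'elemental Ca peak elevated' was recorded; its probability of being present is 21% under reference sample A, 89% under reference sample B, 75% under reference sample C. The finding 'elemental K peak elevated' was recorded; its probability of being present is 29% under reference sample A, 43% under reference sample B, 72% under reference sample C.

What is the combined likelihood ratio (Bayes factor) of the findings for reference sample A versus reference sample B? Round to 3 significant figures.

Take the product of per-finding likelihoods under each hypothesis, then divide.
  reference sample A: 0.90 × 0.15 × 0.21 × 0.29 = 0.0082215
  reference sample B: 0.35 × 0.17 × 0.89 × 0.43 = 0.022771
Bayes factor = 0.0082215 / 0.022771 ≈ 0.361

0.361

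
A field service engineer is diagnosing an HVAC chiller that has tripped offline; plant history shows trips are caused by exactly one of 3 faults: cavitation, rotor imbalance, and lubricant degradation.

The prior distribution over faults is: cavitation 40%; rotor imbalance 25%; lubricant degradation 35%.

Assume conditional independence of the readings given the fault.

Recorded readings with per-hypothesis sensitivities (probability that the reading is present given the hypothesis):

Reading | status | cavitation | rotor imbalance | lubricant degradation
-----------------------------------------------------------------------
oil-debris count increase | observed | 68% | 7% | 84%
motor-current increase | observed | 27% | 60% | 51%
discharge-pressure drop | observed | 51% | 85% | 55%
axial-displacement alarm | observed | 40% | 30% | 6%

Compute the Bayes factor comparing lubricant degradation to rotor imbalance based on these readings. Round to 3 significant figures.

Joint likelihood of the reading pattern under each hypothesis:
  lubricant degradation: 0.84 × 0.51 × 0.55 × 0.06 = 0.014137
  rotor imbalance: 0.07 × 0.60 × 0.85 × 0.30 = 0.01071
Bayes factor = 0.014137 / 0.01071 ≈ 1.32

1.32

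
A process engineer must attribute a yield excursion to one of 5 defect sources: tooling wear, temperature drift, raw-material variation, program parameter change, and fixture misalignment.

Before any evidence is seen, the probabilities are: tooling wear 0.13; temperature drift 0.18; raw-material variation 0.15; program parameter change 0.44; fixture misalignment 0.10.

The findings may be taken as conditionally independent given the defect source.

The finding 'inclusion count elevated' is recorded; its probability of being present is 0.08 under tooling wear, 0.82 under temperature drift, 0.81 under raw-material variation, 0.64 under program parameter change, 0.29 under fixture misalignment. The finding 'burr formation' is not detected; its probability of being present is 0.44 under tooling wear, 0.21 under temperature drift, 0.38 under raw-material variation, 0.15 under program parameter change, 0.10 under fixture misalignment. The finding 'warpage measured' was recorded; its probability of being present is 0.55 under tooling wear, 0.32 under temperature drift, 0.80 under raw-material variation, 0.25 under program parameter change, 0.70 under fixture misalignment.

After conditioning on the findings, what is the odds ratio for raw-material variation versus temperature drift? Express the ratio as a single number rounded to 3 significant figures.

1.62

Posterior odds equal prior odds times the likelihood ratio; only the two competing hypotheses matter (using 1 − P(present | H) for each absent finding).
  raw-material variation: 0.15 × 0.81 × (1 − 0.38) × 0.80 = 0.060264
  temperature drift: 0.18 × 0.82 × (1 − 0.21) × 0.32 = 0.037313
Posterior odds = 0.060264 / 0.037313 ≈ 1.62.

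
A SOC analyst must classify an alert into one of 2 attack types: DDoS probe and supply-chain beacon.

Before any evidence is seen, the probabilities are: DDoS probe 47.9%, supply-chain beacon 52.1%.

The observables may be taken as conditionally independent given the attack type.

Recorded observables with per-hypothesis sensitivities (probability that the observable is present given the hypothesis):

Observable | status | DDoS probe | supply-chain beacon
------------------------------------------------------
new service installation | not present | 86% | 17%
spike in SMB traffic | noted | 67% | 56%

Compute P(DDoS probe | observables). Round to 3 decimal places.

For each hypothesis, the unnormalized posterior weight is prior × product of the observable likelihoods (using 1 − P(present | H) for each absent observable):
  DDoS probe: 0.479 × (1 − 0.86) × 0.67 = 0.04493
  supply-chain beacon: 0.521 × (1 − 0.17) × 0.56 = 0.24216
Marginal likelihood of the evidence = 0.28709.
P(DDoS probe | evidence) = 0.04493 / 0.28709 ≈ 0.157.

0.157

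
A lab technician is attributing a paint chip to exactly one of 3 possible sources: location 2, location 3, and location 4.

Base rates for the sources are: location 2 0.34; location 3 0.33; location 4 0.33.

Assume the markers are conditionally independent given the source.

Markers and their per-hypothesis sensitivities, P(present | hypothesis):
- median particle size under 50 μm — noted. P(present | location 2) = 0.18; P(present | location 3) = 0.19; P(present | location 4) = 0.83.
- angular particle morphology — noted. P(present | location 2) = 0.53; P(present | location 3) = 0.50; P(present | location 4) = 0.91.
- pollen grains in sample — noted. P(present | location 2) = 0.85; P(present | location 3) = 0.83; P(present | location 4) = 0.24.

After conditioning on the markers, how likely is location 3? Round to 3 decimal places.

By Bayes' rule with conditional independence, the unnormalized weight for each hypothesis is prior × ∏ likelihoods:
  location 2: 0.34 × 0.18 × 0.53 × 0.85 = 0.027571
  location 3: 0.33 × 0.19 × 0.50 × 0.83 = 0.026021
  location 4: 0.33 × 0.83 × 0.91 × 0.24 = 0.05982
Normalizing constant Z = 0.027571 + 0.026021 + 0.05982 = 0.11341.
P(location 3 | evidence) = 0.026021 / 0.11341 ≈ 0.229.

0.229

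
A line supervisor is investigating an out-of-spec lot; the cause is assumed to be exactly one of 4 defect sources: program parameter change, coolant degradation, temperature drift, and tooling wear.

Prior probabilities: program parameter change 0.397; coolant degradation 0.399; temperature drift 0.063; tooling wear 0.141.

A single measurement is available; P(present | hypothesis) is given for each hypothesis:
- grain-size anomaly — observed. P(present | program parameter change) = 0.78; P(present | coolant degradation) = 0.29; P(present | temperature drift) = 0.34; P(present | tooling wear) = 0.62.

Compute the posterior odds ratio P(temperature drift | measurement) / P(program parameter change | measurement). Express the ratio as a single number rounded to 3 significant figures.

0.0692

The normalizing constant cancels in an odds ratio, so compute prior × likelihood for the two hypotheses only:
  temperature drift: 0.063 × 0.34 = 0.02142
  program parameter change: 0.397 × 0.78 = 0.30966
Posterior odds = 0.02142 / 0.30966 ≈ 0.0692.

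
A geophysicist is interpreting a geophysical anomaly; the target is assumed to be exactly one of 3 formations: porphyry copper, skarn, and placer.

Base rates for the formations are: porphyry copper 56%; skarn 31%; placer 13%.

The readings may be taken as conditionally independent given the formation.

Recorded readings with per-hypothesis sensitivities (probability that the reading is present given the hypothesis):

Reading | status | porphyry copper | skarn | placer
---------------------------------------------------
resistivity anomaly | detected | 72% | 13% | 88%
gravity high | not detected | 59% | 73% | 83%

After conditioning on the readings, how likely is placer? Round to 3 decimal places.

For each hypothesis, the unnormalized posterior weight is prior × product of the reading likelihoods (using 1 − P(present | H) for each absent reading):
  porphyry copper: 0.56 × 0.72 × (1 − 0.59) = 0.16531
  skarn: 0.31 × 0.13 × (1 − 0.73) = 0.010881
  placer: 0.13 × 0.88 × (1 − 0.83) = 0.019448
The unnormalized weights sum to 0.19564.
P(placer | evidence) = 0.019448 / 0.19564 ≈ 0.099.

0.099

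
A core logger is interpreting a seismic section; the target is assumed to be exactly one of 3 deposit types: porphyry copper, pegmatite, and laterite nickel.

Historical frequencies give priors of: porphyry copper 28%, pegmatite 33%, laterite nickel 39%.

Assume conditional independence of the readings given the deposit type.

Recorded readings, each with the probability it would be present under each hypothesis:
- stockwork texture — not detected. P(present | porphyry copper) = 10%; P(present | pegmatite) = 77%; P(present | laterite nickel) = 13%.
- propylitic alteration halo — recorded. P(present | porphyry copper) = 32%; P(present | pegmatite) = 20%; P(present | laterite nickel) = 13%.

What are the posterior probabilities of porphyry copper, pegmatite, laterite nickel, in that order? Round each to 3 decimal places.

0.576, 0.108, 0.315

Multiply each prior by the joint likelihood of the reading pattern (using 1 − P(present | H) for each absent reading):
  porphyry copper: 0.28 × (1 − 0.10) × 0.32 = 0.08064
  pegmatite: 0.33 × (1 − 0.77) × 0.20 = 0.01518
  laterite nickel: 0.39 × (1 − 0.13) × 0.13 = 0.044109
The unnormalized weights sum to 0.13993.
P(porphyry copper | evidence) = 0.08064 / 0.13993 ≈ 0.576
P(pegmatite | evidence) = 0.01518 / 0.13993 ≈ 0.108
P(laterite nickel | evidence) = 0.044109 / 0.13993 ≈ 0.315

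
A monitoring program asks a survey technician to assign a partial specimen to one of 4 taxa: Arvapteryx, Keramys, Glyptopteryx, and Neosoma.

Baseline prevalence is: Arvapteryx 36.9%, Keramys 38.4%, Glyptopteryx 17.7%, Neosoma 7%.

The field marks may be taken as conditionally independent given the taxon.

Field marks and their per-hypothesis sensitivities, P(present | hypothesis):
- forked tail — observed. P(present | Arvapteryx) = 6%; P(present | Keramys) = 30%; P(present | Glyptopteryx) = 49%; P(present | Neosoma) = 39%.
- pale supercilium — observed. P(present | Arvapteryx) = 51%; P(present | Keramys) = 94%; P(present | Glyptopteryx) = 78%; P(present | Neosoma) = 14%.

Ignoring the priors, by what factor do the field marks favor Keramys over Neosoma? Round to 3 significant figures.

5.16

Joint likelihood of the field mark pattern under each hypothesis:
  Keramys: 0.30 × 0.94 = 0.282
  Neosoma: 0.39 × 0.14 = 0.0546
Bayes factor = 0.282 / 0.0546 ≈ 5.16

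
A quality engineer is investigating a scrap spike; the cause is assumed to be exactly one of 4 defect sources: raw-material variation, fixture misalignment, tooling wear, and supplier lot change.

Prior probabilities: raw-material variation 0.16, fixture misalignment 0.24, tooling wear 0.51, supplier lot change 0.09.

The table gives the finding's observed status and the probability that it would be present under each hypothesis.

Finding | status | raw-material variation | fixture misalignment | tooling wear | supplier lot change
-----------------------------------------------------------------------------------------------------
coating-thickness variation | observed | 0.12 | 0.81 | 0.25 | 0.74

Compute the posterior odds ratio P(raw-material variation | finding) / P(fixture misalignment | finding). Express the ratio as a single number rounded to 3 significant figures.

Unnormalized posterior weight (prior times the finding likelihood) for each of the two hypotheses:
  raw-material variation: 0.16 × 0.12 = 0.0192
  fixture misalignment: 0.24 × 0.81 = 0.1944
Posterior odds = 0.0192 / 0.1944 ≈ 0.0988.

0.0988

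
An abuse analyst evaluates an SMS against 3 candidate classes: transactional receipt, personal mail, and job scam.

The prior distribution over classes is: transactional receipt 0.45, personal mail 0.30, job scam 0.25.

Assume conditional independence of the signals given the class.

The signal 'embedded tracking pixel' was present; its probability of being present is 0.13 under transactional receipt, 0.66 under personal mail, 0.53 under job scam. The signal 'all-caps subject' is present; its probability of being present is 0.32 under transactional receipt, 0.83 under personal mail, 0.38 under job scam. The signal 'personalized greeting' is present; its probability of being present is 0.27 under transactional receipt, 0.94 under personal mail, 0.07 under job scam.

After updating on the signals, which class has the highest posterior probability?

Multiply each prior by the joint likelihood of the signal pattern:
  transactional receipt: 0.45 × 0.13 × 0.32 × 0.27 = 0.0050544
  personal mail: 0.30 × 0.66 × 0.83 × 0.94 = 0.15448
  job scam: 0.25 × 0.53 × 0.38 × 0.07 = 0.0035245
Marginal likelihood of the evidence = 0.16306.
P(transactional receipt | evidence) ≈ 0.0050544 / 0.16306 ≈ 0.031
P(personal mail | evidence) ≈ 0.15448 / 0.16306 ≈ 0.947
P(job scam | evidence) ≈ 0.0035245 / 0.16306 ≈ 0.022
The largest is 0.947, so personal mail is most probable.

personal mail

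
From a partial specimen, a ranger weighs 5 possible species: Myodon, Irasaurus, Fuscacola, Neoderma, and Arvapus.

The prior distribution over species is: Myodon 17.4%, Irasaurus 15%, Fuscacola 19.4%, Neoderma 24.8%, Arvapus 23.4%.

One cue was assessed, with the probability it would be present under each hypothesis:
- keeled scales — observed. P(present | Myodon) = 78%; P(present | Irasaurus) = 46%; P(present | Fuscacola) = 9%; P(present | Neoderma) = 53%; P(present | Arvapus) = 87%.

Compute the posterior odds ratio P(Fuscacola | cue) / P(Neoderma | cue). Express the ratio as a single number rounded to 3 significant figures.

The normalizing constant cancels in an odds ratio, so compute prior × likelihood for the two hypotheses only:
  Fuscacola: 0.194 × 0.09 = 0.01746
  Neoderma: 0.248 × 0.53 = 0.13144
Posterior odds = 0.01746 / 0.13144 ≈ 0.133.

0.133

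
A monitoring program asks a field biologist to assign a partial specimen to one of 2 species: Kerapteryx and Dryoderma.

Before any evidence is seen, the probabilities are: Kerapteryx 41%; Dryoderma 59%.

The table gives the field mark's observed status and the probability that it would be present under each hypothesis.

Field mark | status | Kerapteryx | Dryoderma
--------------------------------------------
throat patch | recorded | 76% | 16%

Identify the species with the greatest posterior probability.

Kerapteryx

By Bayes' rule, the unnormalized weight for each hypothesis is prior × likelihood:
  Kerapteryx: 0.41 × 0.76 = 0.3116
  Dryoderma: 0.59 × 0.16 = 0.0944
The unnormalized weights sum to 0.406.
P(Kerapteryx | evidence) ≈ 0.3116 / 0.406 ≈ 0.767
P(Dryoderma | evidence) ≈ 0.0944 / 0.406 ≈ 0.233
The largest is 0.767, so Kerapteryx is most probable.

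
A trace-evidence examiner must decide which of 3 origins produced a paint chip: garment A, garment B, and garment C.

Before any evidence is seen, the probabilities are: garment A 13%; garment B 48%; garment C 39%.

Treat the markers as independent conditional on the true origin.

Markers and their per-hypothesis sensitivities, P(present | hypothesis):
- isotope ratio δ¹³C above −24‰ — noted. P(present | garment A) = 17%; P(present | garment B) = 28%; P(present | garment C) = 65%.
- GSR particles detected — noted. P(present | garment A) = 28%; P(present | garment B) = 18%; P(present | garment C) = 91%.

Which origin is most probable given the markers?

garment C

By Bayes' rule with conditional independence, the unnormalized weight for each hypothesis is prior × ∏ likelihoods:
  garment A: 0.13 × 0.17 × 0.28 = 0.006188
  garment B: 0.48 × 0.28 × 0.18 = 0.024192
  garment C: 0.39 × 0.65 × 0.91 = 0.23069
The unnormalized weights sum to 0.26106.
P(garment A | evidence) ≈ 0.006188 / 0.26106 ≈ 0.024
P(garment B | evidence) ≈ 0.024192 / 0.26106 ≈ 0.093
P(garment C | evidence) ≈ 0.23069 / 0.26106 ≈ 0.884
The largest is 0.884, so garment C is most probable.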